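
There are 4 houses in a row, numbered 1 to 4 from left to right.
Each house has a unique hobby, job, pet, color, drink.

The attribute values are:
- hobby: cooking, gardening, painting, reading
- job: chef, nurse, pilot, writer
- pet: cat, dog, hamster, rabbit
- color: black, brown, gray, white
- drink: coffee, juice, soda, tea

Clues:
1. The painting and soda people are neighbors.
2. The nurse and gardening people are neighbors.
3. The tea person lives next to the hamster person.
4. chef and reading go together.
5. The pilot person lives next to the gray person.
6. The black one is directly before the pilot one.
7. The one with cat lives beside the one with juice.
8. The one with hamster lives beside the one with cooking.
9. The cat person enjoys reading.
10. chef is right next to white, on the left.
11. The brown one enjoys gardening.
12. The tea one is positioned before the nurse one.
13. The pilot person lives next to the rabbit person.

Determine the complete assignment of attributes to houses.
Solution:

House | Hobby | Job | Pet | Color | Drink
-----------------------------------------
  1   | reading | chef | cat | black | tea
  2   | painting | pilot | hamster | white | juice
  3   | cooking | nurse | rabbit | gray | soda
  4   | gardening | writer | dog | brown | coffee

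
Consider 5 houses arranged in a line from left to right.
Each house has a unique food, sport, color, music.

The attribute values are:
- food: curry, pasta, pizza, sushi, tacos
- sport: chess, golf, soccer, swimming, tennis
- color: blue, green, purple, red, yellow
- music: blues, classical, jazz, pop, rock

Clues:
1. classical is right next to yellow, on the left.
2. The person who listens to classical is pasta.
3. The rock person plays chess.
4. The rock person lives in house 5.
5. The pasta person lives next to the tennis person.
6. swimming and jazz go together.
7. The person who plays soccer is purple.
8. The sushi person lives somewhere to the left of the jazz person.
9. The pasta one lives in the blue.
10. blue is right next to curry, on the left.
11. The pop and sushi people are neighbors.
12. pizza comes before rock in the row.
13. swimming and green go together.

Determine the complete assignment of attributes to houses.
Solution:

House | Food | Sport | Color | Music
------------------------------------
  1   | pasta | golf | blue | classical
  2   | curry | tennis | yellow | pop
  3   | sushi | soccer | purple | blues
  4   | pizza | swimming | green | jazz
  5   | tacos | chess | red | rock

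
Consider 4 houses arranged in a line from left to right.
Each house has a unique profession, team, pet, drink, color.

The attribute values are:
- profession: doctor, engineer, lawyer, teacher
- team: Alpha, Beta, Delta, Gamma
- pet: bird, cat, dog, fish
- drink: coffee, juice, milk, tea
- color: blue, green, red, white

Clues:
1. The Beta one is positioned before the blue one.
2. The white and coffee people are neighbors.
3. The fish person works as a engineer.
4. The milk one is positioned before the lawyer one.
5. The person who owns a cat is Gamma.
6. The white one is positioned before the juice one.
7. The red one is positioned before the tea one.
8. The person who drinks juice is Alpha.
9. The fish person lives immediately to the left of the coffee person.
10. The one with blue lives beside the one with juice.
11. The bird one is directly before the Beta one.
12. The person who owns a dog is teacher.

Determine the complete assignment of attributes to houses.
Solution:

House | Profession | Team | Pet | Drink | Color
-----------------------------------------------
  1   | doctor | Delta | bird | milk | red
  2   | engineer | Beta | fish | tea | white
  3   | lawyer | Gamma | cat | coffee | blue
  4   | teacher | Alpha | dog | juice | green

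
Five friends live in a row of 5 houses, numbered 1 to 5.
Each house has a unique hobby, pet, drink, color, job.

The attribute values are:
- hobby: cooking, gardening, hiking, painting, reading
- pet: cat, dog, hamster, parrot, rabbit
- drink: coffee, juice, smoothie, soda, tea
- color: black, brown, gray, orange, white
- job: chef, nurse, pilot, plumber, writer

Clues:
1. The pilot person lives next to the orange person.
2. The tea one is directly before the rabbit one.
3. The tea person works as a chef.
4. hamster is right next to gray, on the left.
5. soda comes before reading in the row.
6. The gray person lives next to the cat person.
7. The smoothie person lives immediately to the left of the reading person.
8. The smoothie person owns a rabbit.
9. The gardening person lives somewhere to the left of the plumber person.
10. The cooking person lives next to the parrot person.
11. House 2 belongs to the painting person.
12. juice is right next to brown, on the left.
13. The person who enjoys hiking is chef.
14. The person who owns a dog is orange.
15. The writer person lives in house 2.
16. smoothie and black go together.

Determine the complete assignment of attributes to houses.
Solution:

House | Hobby | Pet | Drink | Color | Job
-----------------------------------------
  1   | cooking | hamster | soda | white | nurse
  2   | painting | parrot | juice | gray | writer
  3   | hiking | cat | tea | brown | chef
  4   | gardening | rabbit | smoothie | black | pilot
  5   | reading | dog | coffee | orange | plumber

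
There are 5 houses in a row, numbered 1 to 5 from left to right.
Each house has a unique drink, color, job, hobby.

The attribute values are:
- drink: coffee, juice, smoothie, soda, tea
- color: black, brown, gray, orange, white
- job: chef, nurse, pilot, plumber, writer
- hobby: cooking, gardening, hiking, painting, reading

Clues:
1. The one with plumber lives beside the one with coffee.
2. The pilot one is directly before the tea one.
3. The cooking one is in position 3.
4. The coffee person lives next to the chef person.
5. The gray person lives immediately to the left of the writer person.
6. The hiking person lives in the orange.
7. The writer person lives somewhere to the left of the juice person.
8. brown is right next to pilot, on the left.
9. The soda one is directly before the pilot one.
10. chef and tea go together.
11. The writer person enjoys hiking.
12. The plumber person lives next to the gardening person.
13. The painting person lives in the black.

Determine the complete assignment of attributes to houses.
Solution:

House | Drink | Color | Job | Hobby
-----------------------------------
  1   | soda | brown | plumber | reading
  2   | coffee | white | pilot | gardening
  3   | tea | gray | chef | cooking
  4   | smoothie | orange | writer | hiking
  5   | juice | black | nurse | painting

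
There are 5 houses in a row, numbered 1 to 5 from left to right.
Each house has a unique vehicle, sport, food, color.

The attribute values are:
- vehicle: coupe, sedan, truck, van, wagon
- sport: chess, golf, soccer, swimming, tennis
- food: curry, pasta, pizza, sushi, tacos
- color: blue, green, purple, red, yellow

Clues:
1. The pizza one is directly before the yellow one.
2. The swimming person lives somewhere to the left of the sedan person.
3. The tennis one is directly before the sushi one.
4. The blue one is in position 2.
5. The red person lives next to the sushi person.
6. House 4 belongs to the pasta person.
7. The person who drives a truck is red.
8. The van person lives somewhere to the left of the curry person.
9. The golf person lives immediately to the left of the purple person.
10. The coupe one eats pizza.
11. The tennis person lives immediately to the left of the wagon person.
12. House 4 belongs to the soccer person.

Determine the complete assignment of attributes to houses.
Solution:

House | Vehicle | Sport | Food | Color
--------------------------------------
  1   | truck | tennis | tacos | red
  2   | wagon | golf | sushi | blue
  3   | coupe | swimming | pizza | purple
  4   | van | soccer | pasta | yellow
  5   | sedan | chess | curry | green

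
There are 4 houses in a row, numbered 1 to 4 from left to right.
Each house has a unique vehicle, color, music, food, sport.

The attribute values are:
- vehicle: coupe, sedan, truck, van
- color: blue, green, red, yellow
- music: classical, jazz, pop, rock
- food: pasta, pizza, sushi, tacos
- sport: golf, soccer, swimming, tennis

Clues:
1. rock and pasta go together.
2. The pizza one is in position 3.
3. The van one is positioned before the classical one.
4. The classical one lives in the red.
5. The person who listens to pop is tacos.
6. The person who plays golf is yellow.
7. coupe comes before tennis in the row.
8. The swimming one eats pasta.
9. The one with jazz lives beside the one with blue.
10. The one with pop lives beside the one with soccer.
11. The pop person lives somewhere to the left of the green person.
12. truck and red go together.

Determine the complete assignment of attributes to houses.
Solution:

House | Vehicle | Color | Music | Food | Sport
----------------------------------------------
  1   | coupe | yellow | jazz | sushi | golf
  2   | van | blue | pop | tacos | tennis
  3   | truck | red | classical | pizza | soccer
  4   | sedan | green | rock | pasta | swimming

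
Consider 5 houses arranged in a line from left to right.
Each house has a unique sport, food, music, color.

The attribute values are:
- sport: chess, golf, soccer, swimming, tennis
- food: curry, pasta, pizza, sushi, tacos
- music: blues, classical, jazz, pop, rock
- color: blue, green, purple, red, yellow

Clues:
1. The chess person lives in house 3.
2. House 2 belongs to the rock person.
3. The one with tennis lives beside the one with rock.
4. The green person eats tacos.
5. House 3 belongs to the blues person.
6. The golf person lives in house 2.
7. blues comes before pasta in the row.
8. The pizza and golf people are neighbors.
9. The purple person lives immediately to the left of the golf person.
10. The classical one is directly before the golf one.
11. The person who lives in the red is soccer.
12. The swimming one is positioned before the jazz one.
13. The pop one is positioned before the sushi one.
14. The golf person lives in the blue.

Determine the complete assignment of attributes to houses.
Solution:

House | Sport | Food | Music | Color
------------------------------------
  1   | tennis | pizza | classical | purple
  2   | golf | curry | rock | blue
  3   | chess | tacos | blues | green
  4   | swimming | pasta | pop | yellow
  5   | soccer | sushi | jazz | red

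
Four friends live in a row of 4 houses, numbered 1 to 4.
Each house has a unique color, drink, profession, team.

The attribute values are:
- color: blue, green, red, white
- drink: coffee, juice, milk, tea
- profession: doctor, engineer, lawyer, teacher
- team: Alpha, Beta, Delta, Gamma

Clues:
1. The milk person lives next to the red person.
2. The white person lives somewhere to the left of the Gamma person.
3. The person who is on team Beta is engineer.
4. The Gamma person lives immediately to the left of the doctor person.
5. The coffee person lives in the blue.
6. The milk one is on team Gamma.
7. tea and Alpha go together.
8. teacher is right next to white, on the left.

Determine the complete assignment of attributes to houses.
Solution:

House | Color | Drink | Profession | Team
-----------------------------------------
  1   | blue | coffee | teacher | Delta
  2   | white | juice | engineer | Beta
  3   | green | milk | lawyer | Gamma
  4   | red | tea | doctor | Alpha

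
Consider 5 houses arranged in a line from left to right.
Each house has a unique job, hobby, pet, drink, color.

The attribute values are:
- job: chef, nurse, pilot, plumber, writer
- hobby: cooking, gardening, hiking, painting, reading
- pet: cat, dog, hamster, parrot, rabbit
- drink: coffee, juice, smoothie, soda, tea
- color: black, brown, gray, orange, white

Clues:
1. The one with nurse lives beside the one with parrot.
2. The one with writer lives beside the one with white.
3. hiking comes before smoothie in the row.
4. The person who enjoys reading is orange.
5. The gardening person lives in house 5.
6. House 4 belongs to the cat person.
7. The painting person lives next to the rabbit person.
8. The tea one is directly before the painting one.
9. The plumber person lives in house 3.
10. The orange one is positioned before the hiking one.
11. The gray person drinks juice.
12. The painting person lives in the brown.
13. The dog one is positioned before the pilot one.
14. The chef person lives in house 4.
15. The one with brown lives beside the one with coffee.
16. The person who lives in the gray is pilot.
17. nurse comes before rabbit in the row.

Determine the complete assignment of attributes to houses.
Solution:

House | Job | Hobby | Pet | Drink | Color
-----------------------------------------
  1   | nurse | reading | dog | tea | orange
  2   | writer | painting | parrot | soda | brown
  3   | plumber | hiking | rabbit | coffee | white
  4   | chef | cooking | cat | smoothie | black
  5   | pilot | gardening | hamster | juice | gray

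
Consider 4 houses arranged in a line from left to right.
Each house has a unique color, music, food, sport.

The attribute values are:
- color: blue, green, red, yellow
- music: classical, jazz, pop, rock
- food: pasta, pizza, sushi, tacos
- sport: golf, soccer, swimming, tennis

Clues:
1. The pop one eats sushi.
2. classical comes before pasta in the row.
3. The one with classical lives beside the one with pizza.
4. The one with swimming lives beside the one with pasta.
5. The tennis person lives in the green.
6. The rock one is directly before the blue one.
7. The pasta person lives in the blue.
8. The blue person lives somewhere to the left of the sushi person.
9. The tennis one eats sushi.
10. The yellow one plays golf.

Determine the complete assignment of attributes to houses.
Solution:

House | Color | Music | Food | Sport
------------------------------------
  1   | yellow | classical | tacos | golf
  2   | red | rock | pizza | swimming
  3   | blue | jazz | pasta | soccer
  4   | green | pop | sushi | tennis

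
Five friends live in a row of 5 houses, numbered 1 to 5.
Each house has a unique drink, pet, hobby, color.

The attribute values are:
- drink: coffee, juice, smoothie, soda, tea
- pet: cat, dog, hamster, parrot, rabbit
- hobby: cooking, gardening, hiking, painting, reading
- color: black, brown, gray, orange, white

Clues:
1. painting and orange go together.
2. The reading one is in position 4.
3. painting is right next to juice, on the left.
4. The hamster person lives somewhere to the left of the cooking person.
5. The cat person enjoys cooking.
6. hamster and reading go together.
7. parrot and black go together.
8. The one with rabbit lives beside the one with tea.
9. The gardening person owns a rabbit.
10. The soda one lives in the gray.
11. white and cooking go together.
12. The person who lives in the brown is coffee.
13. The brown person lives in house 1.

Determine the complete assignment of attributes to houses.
Solution:

House | Drink | Pet | Hobby | Color
-----------------------------------
  1   | coffee | rabbit | gardening | brown
  2   | tea | dog | painting | orange
  3   | juice | parrot | hiking | black
  4   | soda | hamster | reading | gray
  5   | smoothie | cat | cooking | white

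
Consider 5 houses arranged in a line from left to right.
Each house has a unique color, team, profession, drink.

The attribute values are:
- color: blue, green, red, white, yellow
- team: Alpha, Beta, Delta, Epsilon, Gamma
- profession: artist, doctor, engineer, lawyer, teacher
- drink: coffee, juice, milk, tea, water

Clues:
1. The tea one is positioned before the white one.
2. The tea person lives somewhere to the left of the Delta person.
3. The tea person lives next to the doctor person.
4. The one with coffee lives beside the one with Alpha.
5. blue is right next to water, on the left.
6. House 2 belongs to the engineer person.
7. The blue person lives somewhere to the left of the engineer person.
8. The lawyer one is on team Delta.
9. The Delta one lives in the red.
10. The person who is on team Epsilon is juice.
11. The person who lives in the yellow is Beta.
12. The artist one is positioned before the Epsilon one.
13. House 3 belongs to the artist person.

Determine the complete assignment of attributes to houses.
Solution:

House | Color | Team | Profession | Drink
-----------------------------------------
  1   | blue | Gamma | teacher | coffee
  2   | green | Alpha | engineer | water
  3   | yellow | Beta | artist | tea
  4   | white | Epsilon | doctor | juice
  5   | red | Delta | lawyer | milk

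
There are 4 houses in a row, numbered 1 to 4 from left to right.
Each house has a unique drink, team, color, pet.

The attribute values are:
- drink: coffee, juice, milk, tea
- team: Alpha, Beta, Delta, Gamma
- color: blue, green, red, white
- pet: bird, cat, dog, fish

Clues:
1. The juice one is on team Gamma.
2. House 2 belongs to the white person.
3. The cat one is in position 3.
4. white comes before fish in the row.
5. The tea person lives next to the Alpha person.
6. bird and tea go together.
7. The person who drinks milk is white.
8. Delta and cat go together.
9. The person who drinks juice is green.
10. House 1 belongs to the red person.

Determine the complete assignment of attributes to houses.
Solution:

House | Drink | Team | Color | Pet
----------------------------------
  1   | tea | Beta | red | bird
  2   | milk | Alpha | white | dog
  3   | coffee | Delta | blue | cat
  4   | juice | Gamma | green | fish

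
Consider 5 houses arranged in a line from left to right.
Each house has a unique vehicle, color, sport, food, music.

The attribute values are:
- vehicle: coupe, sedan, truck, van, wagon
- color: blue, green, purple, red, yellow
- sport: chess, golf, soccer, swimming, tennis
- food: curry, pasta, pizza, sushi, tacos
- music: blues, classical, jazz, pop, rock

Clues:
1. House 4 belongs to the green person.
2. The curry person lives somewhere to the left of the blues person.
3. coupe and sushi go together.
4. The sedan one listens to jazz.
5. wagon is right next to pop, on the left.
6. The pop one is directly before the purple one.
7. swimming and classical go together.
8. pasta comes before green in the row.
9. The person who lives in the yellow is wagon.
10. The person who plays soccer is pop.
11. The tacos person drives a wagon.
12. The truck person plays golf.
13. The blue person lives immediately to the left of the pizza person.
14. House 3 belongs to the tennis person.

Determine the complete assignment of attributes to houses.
Solution:

House | Vehicle | Color | Sport | Food | Music
----------------------------------------------
  1   | wagon | yellow | swimming | tacos | classical
  2   | van | blue | soccer | pasta | pop
  3   | sedan | purple | tennis | pizza | jazz
  4   | truck | green | golf | curry | rock
  5   | coupe | red | chess | sushi | blues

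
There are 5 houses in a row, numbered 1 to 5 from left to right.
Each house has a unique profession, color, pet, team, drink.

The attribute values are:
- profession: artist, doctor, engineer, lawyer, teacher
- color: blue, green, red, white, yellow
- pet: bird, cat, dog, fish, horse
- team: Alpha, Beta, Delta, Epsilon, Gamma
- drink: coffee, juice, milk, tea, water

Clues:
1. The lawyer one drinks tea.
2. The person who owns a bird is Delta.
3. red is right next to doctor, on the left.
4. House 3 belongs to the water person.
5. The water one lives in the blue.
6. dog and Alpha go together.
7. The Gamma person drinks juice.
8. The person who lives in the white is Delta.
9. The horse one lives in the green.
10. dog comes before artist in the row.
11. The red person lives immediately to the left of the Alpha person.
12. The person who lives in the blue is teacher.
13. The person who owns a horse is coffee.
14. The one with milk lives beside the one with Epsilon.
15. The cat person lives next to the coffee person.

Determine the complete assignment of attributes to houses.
Solution:

House | Profession | Color | Pet | Team | Drink
-----------------------------------------------
  1   | engineer | red | fish | Gamma | juice
  2   | doctor | yellow | dog | Alpha | milk
  3   | teacher | blue | cat | Epsilon | water
  4   | artist | green | horse | Beta | coffee
  5   | lawyer | white | bird | Delta | tea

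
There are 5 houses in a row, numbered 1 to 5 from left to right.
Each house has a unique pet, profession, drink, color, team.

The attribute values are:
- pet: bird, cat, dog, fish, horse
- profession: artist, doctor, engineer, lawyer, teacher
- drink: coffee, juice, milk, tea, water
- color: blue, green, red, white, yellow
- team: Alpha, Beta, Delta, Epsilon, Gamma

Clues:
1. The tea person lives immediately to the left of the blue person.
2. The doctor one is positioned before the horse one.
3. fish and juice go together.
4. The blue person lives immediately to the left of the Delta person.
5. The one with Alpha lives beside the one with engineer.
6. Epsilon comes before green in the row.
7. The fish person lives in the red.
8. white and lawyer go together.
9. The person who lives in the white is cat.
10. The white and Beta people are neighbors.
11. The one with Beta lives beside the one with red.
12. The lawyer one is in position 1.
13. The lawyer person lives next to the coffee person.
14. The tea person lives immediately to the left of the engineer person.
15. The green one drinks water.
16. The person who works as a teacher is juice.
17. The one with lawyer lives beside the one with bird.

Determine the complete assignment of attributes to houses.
Solution:

House | Pet | Profession | Drink | Color | Team
-----------------------------------------------
  1   | cat | lawyer | tea | white | Alpha
  2   | bird | engineer | coffee | blue | Beta
  3   | fish | teacher | juice | red | Delta
  4   | dog | doctor | milk | yellow | Epsilon
  5   | horse | artist | water | green | Gamma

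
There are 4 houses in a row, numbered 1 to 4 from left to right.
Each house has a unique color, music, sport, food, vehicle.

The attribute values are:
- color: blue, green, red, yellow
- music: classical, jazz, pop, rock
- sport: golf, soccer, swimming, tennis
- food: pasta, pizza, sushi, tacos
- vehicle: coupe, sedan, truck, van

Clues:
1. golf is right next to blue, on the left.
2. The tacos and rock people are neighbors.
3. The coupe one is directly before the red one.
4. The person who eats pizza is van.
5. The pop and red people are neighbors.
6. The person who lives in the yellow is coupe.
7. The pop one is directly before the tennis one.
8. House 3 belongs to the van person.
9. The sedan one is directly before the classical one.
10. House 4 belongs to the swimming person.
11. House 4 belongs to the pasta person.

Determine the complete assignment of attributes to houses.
Solution:

House | Color | Music | Sport | Food | Vehicle
----------------------------------------------
  1   | yellow | pop | soccer | tacos | coupe
  2   | red | rock | tennis | sushi | sedan
  3   | green | classical | golf | pizza | van
  4   | blue | jazz | swimming | pasta | truck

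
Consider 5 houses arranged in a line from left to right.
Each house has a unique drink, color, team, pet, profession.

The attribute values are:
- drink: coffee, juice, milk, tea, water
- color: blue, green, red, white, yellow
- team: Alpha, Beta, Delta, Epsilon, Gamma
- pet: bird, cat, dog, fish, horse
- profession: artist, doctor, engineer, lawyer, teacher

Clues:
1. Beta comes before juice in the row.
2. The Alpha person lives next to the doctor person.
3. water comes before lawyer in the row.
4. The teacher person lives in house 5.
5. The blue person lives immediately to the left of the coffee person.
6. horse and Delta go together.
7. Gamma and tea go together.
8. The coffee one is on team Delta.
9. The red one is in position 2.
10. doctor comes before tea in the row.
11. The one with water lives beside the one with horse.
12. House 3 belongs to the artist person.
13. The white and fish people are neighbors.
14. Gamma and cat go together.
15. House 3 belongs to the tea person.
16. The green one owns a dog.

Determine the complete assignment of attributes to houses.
Solution:

House | Drink | Color | Team | Pet | Profession
-----------------------------------------------
  1   | water | blue | Alpha | bird | engineer
  2   | coffee | red | Delta | horse | doctor
  3   | tea | white | Gamma | cat | artist
  4   | milk | yellow | Beta | fish | lawyer
  5   | juice | green | Epsilon | dog | teacher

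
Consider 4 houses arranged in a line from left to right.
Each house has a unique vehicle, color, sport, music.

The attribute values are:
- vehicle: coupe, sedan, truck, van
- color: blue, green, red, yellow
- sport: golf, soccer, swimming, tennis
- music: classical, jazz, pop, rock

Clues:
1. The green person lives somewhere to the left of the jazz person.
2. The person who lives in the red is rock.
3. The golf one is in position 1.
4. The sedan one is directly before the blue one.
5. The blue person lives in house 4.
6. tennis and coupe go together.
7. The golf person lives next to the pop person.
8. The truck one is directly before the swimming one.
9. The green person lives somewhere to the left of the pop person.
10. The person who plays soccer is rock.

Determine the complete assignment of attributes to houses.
Solution:

House | Vehicle | Color | Sport | Music
---------------------------------------
  1   | truck | green | golf | classical
  2   | van | yellow | swimming | pop
  3   | sedan | red | soccer | rock
  4   | coupe | blue | tennis | jazz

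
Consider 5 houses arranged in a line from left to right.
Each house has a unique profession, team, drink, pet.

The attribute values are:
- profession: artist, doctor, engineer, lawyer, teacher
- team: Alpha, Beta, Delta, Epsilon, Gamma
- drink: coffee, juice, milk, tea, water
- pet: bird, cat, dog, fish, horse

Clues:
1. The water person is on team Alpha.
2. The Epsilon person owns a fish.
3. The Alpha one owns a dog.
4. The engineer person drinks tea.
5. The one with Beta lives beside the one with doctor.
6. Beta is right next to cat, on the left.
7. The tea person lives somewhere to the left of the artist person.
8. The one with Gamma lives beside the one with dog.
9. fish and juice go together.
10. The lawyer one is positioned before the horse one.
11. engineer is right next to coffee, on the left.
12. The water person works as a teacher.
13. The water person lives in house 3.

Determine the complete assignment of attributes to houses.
Solution:

House | Profession | Team | Drink | Pet
---------------------------------------
  1   | engineer | Beta | tea | bird
  2   | doctor | Gamma | coffee | cat
  3   | teacher | Alpha | water | dog
  4   | lawyer | Epsilon | juice | fish
  5   | artist | Delta | milk | horse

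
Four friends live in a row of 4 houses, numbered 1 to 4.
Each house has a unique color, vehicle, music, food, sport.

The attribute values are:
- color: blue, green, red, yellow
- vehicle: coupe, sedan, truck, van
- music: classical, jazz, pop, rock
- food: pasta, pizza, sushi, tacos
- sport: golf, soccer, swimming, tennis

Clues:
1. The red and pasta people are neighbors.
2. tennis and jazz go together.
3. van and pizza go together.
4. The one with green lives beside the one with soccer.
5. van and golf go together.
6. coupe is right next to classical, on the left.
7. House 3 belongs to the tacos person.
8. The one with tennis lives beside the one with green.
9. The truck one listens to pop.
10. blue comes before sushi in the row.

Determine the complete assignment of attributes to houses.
Solution:

House | Color | Vehicle | Music | Food | Sport
----------------------------------------------
  1   | red | van | rock | pizza | golf
  2   | blue | coupe | jazz | pasta | tennis
  3   | green | sedan | classical | tacos | swimming
  4   | yellow | truck | pop | sushi | soccer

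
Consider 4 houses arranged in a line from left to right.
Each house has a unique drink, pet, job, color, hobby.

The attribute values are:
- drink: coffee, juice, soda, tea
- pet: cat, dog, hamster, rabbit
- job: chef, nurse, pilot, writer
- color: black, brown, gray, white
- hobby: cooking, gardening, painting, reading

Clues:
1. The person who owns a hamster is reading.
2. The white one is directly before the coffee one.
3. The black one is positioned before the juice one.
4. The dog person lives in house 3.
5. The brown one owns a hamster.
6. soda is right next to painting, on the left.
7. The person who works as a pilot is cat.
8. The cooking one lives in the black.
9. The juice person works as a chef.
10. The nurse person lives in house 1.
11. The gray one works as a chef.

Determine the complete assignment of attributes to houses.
Solution:

House | Drink | Pet | Job | Color | Hobby
-----------------------------------------
  1   | soda | hamster | nurse | brown | reading
  2   | tea | cat | pilot | white | painting
  3   | coffee | dog | writer | black | cooking
  4   | juice | rabbit | chef | gray | gardening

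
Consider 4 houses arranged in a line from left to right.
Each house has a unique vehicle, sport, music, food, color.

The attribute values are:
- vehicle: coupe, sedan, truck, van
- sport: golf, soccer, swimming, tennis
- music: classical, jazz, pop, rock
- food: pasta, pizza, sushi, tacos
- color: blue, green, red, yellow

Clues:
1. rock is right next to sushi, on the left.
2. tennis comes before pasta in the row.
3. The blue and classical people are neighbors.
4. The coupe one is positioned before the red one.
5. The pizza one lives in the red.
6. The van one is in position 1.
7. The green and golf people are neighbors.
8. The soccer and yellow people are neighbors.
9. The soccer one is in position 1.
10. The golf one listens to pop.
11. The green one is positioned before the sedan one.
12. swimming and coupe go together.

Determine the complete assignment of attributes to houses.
Solution:

House | Vehicle | Sport | Music | Food | Color
----------------------------------------------
  1   | van | soccer | rock | tacos | blue
  2   | truck | tennis | classical | sushi | yellow
  3   | coupe | swimming | jazz | pasta | green
  4   | sedan | golf | pop | pizza | red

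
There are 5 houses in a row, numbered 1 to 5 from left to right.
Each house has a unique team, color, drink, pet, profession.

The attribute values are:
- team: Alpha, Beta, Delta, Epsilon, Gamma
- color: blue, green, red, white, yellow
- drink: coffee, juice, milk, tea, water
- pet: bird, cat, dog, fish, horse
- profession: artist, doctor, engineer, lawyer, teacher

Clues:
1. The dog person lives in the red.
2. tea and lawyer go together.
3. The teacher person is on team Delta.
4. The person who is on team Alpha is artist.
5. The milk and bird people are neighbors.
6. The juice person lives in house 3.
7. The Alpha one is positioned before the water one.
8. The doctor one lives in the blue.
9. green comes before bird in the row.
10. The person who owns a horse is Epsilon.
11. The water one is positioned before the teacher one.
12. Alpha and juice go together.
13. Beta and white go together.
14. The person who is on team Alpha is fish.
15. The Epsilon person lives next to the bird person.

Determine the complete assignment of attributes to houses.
Solution:

House | Team | Color | Drink | Pet | Profession
-----------------------------------------------
  1   | Epsilon | green | milk | horse | engineer
  2   | Beta | white | tea | bird | lawyer
  3   | Alpha | yellow | juice | fish | artist
  4   | Gamma | blue | water | cat | doctor
  5   | Delta | red | coffee | dog | teacher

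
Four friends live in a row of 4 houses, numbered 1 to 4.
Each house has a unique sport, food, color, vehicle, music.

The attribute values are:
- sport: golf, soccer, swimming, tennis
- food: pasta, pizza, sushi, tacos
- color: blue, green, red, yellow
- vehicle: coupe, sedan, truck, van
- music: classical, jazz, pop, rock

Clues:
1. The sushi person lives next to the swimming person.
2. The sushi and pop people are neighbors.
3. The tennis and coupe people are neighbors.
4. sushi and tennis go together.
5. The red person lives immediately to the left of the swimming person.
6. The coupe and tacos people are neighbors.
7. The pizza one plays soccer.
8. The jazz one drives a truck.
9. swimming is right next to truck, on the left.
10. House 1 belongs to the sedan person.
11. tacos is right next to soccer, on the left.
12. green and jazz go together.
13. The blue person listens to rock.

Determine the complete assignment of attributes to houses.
Solution:

House | Sport | Food | Color | Vehicle | Music
----------------------------------------------
  1   | tennis | sushi | red | sedan | classical
  2   | swimming | pasta | yellow | coupe | pop
  3   | golf | tacos | green | truck | jazz
  4   | soccer | pizza | blue | van | rock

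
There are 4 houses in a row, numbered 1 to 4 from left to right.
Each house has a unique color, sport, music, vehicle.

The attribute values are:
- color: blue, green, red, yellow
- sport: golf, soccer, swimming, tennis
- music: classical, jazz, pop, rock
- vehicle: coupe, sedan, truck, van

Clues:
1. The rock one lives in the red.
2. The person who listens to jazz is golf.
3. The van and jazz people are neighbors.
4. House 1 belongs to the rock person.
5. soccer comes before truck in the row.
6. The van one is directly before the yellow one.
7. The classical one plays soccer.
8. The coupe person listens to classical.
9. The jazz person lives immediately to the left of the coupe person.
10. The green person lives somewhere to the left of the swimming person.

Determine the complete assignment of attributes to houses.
Solution:

House | Color | Sport | Music | Vehicle
---------------------------------------
  1   | red | tennis | rock | van
  2   | yellow | golf | jazz | sedan
  3   | green | soccer | classical | coupe
  4   | blue | swimming | pop | truck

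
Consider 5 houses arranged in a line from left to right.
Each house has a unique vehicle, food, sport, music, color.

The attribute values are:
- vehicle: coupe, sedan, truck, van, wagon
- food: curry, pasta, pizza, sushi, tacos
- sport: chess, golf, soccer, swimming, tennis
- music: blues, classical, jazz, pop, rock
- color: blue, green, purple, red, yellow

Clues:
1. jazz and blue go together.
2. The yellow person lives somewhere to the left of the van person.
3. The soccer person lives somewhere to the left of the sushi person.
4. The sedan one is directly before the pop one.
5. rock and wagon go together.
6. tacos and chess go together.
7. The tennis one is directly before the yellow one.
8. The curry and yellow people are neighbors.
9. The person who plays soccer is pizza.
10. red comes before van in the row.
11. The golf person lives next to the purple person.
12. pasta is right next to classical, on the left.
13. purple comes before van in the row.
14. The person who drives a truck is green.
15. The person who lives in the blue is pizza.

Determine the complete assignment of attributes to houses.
Solution:

House | Vehicle | Food | Sport | Music | Color
----------------------------------------------
  1   | wagon | pasta | golf | rock | red
  2   | sedan | curry | tennis | classical | purple
  3   | coupe | tacos | chess | pop | yellow
  4   | van | pizza | soccer | jazz | blue
  5   | truck | sushi | swimming | blues | green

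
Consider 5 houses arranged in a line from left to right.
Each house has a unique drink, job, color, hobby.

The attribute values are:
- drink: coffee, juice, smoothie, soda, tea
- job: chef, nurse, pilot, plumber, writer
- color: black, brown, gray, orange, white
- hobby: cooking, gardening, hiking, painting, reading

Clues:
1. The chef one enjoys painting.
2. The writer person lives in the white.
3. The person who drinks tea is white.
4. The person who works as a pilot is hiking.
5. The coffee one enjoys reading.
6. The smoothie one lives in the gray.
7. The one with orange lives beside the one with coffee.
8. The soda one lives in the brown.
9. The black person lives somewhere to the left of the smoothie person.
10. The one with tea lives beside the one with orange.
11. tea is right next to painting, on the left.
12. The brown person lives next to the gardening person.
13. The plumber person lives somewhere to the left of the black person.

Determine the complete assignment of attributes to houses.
Solution:

House | Drink | Job | Color | Hobby
-----------------------------------
  1   | soda | plumber | brown | cooking
  2   | tea | writer | white | gardening
  3   | juice | chef | orange | painting
  4   | coffee | nurse | black | reading
  5   | smoothie | pilot | gray | hiking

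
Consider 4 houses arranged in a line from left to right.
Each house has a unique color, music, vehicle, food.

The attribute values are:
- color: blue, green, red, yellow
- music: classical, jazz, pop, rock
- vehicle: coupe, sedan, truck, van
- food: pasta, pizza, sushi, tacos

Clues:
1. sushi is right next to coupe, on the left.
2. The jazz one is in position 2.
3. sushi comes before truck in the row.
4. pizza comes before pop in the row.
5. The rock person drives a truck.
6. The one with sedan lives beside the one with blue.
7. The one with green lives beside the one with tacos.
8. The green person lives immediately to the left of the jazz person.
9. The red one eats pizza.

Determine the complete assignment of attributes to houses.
Solution:

House | Color | Music | Vehicle | Food
--------------------------------------
  1   | green | classical | sedan | sushi
  2   | blue | jazz | coupe | tacos
  3   | red | rock | truck | pizza
  4   | yellow | pop | van | pasta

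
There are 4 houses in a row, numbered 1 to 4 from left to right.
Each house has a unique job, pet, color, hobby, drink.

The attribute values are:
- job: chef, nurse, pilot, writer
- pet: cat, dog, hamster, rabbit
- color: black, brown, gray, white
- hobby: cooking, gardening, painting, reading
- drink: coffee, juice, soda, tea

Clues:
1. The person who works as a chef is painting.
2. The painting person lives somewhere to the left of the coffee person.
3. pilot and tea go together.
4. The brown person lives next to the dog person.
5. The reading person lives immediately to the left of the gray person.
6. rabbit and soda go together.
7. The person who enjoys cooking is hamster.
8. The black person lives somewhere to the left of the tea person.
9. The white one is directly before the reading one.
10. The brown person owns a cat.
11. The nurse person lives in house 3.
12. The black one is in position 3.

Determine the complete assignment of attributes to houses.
Solution:

House | Job | Pet | Color | Hobby | Drink
-----------------------------------------
  1   | chef | cat | brown | painting | juice
  2   | writer | dog | white | gardening | coffee
  3   | nurse | rabbit | black | reading | soda
  4   | pilot | hamster | gray | cooking | tea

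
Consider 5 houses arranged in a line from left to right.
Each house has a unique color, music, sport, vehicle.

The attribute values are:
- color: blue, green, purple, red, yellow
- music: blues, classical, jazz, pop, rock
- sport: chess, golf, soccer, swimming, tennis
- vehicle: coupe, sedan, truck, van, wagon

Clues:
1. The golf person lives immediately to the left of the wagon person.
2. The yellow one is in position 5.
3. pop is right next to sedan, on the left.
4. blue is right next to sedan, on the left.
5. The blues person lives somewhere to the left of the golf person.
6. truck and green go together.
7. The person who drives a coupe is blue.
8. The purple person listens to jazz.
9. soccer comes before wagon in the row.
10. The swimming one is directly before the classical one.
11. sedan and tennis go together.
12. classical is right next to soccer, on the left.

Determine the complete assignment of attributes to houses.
Solution:

House | Color | Music | Sport | Vehicle
---------------------------------------
  1   | blue | pop | swimming | coupe
  2   | red | classical | tennis | sedan
  3   | green | blues | soccer | truck
  4   | purple | jazz | golf | van
  5   | yellow | rock | chess | wagon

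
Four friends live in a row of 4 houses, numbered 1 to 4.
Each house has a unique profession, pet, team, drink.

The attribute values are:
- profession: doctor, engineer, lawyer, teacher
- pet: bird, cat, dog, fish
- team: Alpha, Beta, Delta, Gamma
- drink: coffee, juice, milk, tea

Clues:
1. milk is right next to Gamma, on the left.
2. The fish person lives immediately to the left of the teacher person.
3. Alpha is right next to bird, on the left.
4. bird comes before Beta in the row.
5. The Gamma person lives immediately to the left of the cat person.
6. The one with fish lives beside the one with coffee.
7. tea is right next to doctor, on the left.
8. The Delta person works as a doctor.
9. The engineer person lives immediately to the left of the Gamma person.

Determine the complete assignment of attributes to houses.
Solution:

House | Profession | Pet | Team | Drink
---------------------------------------
  1   | engineer | fish | Alpha | milk
  2   | teacher | bird | Gamma | coffee
  3   | lawyer | cat | Beta | tea
  4   | doctor | dog | Delta | juice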